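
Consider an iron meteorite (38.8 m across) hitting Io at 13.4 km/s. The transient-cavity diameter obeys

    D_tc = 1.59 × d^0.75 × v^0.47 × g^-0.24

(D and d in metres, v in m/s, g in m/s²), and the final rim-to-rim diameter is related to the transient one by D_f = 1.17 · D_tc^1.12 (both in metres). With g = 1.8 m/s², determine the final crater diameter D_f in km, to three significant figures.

v = 13400 m/s.
d^0.75 = 38.8^0.75 = 15.55
v^0.47 = 13400^0.47 = 87.04
g^-0.24 = 1.8^-0.24 = 0.8684
D_tc = 1.59 × 15.55 × 87.04 × 0.8684 = 1869 m
D_f = 1.17 × (1869)^1.12 = 5400 m
     = 5.400 km

D_f ≈ 5.40 km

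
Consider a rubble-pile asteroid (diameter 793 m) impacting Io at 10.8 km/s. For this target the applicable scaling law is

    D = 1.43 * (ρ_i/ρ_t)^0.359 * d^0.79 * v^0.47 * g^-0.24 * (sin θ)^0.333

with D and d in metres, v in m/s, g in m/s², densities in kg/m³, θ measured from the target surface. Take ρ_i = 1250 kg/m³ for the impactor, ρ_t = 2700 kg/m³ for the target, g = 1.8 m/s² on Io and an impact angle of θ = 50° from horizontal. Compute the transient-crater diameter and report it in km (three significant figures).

D ≈ 13.2 km

In SI units: v = 10800 m/s.
(ρ_i/ρ_t)^0.359 = (1250/2700)^0.359 = 0.7585
d^0.79 = 793^0.79 = 195.2
v^0.47 = 10800^0.47 = 78.65
g^-0.24 = 1.8^-0.24 = 0.8684
(sin 50°)^0.333 = 0.7660^0.333 = 0.9151
D = 1.43 × 0.7585 × 195.2 × 78.65 × 0.8684 × 0.9151 = 13233 m
   = 13.23 km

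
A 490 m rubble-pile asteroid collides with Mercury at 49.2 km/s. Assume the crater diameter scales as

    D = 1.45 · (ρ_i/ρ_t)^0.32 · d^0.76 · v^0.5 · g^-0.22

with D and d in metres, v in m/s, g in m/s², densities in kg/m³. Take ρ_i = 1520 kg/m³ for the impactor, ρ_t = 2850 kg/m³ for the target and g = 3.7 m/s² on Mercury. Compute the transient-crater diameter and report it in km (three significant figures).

In SI units: v = 49200 m/s.
(ρ_i/ρ_t)^0.32 = (1520/2850)^0.32 = 0.8178
d^0.76 = 490^0.76 = 110.8
v^0.5 = 49200^0.5 = 221.8
g^-0.22 = 3.7^-0.22 = 0.7499
D = 1.45 × 0.8178 × 110.8 × 221.8 × 0.7499 = 21853 m
   = 21.85 km

D ≈ 21.9 km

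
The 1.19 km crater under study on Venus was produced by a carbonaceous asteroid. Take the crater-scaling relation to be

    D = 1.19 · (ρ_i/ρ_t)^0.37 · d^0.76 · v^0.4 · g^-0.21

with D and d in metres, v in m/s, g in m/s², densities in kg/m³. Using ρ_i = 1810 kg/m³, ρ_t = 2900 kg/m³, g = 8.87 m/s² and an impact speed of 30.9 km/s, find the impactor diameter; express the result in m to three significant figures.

d ≈ 88.3 m

Rearranging for d: d = [D / (1.19 · (1810/2900)^0.37 · 30900^0.4 · 8.87^-0.21)]^(1/0.76).
D = 1190 m.
(1810/2900)^0.37 = 0.8400
30900^0.4 = 62.51
8.87^-0.21 = 0.6323
Denominator = 1.19 × 0.8400 × 62.51 × 0.6323 = 39.51
D / 39.51 = 1190 / 39.51 = 30.12
d = 30.12^(1/0.76) = 30.12^1.3158 = 88.28 m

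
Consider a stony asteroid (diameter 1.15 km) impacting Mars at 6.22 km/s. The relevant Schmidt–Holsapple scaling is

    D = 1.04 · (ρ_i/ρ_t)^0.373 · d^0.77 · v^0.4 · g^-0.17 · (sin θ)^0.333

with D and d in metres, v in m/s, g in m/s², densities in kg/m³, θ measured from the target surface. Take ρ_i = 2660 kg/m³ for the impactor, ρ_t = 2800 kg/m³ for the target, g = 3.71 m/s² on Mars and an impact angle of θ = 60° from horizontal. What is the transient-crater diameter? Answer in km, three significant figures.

D ≈ 5.83 km

In SI units: d = 1150 m, v = 6220 m/s.
(ρ_i/ρ_t)^0.373 = (2660/2800)^0.373 = 0.9810
d^0.77 = 1150^0.77 = 227.4
v^0.4 = 6220^0.4 = 32.92
g^-0.17 = 3.71^-0.17 = 0.8002
(sin 60°)^0.333 = 0.8660^0.333 = 0.9532
D = 1.04 × 0.9810 × 227.4 × 32.92 × 0.8002 × 0.9532 = 5826 m
   = 5.826 km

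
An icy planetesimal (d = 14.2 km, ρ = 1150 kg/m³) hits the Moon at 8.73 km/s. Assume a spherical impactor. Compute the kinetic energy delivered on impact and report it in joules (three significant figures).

E ≈ 6.57 × 10^22 J

d = 14200 m; v = 8730 m/s.
Mass m = (π/6) ρ d³ = (π/6) × 1150 × (14200)³ = 1.724 × 10^15 kg
E = ½ m v² = 0.5 × 1.724 × 10^15 × (8730)² = 6.570 × 10^22 J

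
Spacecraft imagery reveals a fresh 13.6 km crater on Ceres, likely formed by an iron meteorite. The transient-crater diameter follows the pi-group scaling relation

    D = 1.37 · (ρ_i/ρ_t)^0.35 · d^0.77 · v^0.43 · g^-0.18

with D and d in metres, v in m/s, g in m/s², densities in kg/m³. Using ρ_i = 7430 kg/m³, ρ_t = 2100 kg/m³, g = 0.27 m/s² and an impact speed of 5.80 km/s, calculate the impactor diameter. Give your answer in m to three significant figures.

d ≈ 509 m

Rearranging for d: d = [D / (1.37 · (7430/2100)^0.35 · 5800^0.43 · 0.27^-0.18)]^(1/0.77).
D = 13600 m.
(7430/2100)^0.35 = 1.556
5800^0.43 = 41.52
0.27^-0.18 = 1.266
Denominator = 1.37 × 1.556 × 41.52 × 1.266 = 112.1
D / 112.1 = 13600 / 112.1 = 121.3
d = 121.3^(1/0.77) = 121.3^1.2987 = 508.5 m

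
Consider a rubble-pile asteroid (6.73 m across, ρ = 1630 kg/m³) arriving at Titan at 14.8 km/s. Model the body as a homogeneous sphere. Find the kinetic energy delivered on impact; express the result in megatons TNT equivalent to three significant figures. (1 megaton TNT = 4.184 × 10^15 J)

v = 14800 m/s.
Mass m = (π/6) ρ d³ = (π/6) × 1630 × (6.73)³ = 2.602 × 10^5 kg
E = ½ m v² = 0.5 × 2.602 × 10^5 × (14800)² = 2.850 × 10^13 J
   = 2.850 × 10^13 / 4.184×10^15 = 6.812 × 10^-3 Mt

E ≈ 6.81 × 10^-3 Mt TNT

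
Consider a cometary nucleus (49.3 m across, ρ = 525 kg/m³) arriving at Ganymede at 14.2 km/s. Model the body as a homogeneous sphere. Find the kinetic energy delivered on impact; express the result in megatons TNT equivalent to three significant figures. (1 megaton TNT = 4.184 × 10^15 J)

v = 14200 m/s.
Mass m = (π/6) ρ d³ = (π/6) × 525 × (49.3)³ = 3.294 × 10^7 kg
E = ½ m v² = 0.5 × 3.294 × 10^7 × (14200)² = 3.321 × 10^15 J
   = 3.321 × 10^15 / 4.184×10^15 = 0.7937 Mt

E ≈ 0.794 Mt TNT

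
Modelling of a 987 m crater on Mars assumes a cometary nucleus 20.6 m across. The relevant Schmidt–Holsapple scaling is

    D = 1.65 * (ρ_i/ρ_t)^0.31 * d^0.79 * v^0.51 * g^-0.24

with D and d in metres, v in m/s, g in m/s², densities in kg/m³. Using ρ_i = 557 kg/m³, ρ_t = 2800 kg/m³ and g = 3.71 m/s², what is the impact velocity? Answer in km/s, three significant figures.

Rearranging for v: v = [D / (1.65 · (557/2800)^0.31 · 20.6^0.79 · 3.71^-0.24)]^(1/0.51).
(557/2800)^0.31 = 0.6062
20.6^0.79 = 10.91
3.71^-0.24 = 0.7300
Denominator = 1.65 × 0.6062 × 10.91 × 0.7300 = 7.966
D / 7.966 = 987 / 7.966 = 123.9
v = 123.9^(1/0.51) = 123.9^1.9608 = 12708 m/s

v ≈ 12.7 km/s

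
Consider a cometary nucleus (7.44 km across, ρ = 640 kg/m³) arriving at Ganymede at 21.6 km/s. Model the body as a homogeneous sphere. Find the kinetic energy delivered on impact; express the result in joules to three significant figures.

E ≈ 3.22 × 10^22 J

d = 7440 m; v = 21600 m/s.
Mass m = (π/6) ρ d³ = (π/6) × 640 × (7440)³ = 1.380 × 10^14 kg
E = ½ m v² = 0.5 × 1.380 × 10^14 × (21600)² = 3.219 × 10^22 J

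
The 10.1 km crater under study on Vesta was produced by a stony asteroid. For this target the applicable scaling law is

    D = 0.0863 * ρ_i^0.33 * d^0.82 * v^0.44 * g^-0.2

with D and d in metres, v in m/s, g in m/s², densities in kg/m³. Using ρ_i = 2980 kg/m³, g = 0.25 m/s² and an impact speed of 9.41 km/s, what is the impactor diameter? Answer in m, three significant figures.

d ≈ 319 m

Rearranging for d: d = [D / (0.0863 · 2980^0.33 · 9410^0.44 · 0.25^-0.2)]^(1/0.82).
D = 10100 m.
2980^0.33 = 14.01
9410^0.44 = 56.02
0.25^-0.2 = 1.320
Denominator = 0.0863 × 14.01 × 56.02 × 1.320 = 89.41
D / 89.41 = 10100 / 89.41 = 113.0
d = 113.0^(1/0.82) = 113.0^1.2195 = 319.0 m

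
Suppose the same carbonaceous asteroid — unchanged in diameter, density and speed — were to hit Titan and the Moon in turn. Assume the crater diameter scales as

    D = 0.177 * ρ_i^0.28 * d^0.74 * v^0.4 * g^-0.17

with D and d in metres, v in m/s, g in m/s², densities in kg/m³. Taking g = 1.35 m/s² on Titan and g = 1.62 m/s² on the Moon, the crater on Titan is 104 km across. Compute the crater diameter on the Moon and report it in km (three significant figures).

D ≈ 101 km

All impactor-dependent factors cancel in the ratio, leaving D_Moon/D_Titan = (g_Moon/g_Titan)^-0.17.
(1.62/1.35)^-0.17 = 1.200^-0.17 = 0.9695
D_Moon = 0.9695 × 104 km = 101 km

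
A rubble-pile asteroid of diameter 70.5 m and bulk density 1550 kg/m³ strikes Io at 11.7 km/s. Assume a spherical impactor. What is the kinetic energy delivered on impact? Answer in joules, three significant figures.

v = 11700 m/s.
Mass m = (π/6) ρ d³ = (π/6) × 1550 × (70.5)³ = 2.844 × 10^8 kg
E = ½ m v² = 0.5 × 2.844 × 10^8 × (11700)² = 1.947 × 10^16 J

E ≈ 1.95 × 10^16 J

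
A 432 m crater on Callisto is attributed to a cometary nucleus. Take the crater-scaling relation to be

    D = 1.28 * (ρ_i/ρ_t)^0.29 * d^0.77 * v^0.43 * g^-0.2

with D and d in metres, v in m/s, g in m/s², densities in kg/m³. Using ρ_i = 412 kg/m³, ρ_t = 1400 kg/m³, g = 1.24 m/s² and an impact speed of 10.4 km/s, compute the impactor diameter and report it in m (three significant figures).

Rearranging for d: d = [D / (1.28 · (412/1400)^0.29 · 10400^0.43 · 1.24^-0.2)]^(1/0.77).
(412/1400)^0.29 = 0.7014
10400^0.43 = 53.37
1.24^-0.2 = 0.9579
Denominator = 1.28 × 0.7014 × 53.37 × 0.9579 = 45.90
D / 45.90 = 432 / 45.90 = 9.412
d = 9.412^(1/0.77) = 9.412^1.2987 = 18.39 m

d ≈ 18.4 m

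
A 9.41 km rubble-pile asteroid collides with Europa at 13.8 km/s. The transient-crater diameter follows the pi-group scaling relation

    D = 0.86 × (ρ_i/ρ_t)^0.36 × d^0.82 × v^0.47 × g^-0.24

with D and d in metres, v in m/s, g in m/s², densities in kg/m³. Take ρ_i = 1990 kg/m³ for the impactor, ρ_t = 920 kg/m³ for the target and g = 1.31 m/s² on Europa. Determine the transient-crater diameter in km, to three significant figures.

In SI units: d = 9410 m, v = 13800 m/s.
(ρ_i/ρ_t)^0.36 = (1990/920)^0.36 = 1.320
d^0.82 = 9410^0.82 = 1813
v^0.47 = 13800^0.47 = 88.26
g^-0.24 = 1.31^-0.24 = 0.9372
D = 0.86 × 1.320 × 1813 × 88.26 × 0.9372 = 1.702 × 10^5 m
   = 170.2 km

D ≈ 170 km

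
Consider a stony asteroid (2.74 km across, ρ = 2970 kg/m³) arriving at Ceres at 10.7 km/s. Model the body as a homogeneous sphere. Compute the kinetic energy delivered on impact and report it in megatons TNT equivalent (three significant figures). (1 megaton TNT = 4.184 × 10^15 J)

d = 2740 m; v = 10700 m/s.
Mass m = (π/6) ρ d³ = (π/6) × 2970 × (2740)³ = 3.199 × 10^13 kg
E = ½ m v² = 0.5 × 3.199 × 10^13 × (10700)² = 1.831 × 10^21 J
   = 1.831 × 10^21 / 4.184×10^15 = 4.376 × 10^5 Mt

E ≈ 4.38 × 10^5 Mt TNT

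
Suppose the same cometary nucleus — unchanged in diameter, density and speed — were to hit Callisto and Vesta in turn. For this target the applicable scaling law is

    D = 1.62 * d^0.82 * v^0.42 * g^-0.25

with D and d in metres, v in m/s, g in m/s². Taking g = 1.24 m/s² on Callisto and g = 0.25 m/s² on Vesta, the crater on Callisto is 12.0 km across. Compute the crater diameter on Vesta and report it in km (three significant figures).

All impactor-dependent factors cancel in the ratio, leaving D_Vesta/D_Callisto = (g_Vesta/g_Callisto)^-0.25.
(0.25/1.24)^-0.25 = 0.2016^-0.25 = 1.492
D_Vesta = 1.492 × 12.0 km = 17.9 km

D ≈ 17.9 km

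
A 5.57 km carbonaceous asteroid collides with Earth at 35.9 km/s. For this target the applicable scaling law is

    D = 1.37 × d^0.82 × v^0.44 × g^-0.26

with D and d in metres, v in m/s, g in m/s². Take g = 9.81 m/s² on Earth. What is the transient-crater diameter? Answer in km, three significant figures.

D ≈ 90.1 km

In SI units: d = 5570 m, v = 35900 m/s.
d^0.82 = 5570^0.82 = 1179
v^0.44 = 35900^0.44 = 101.0
g^-0.26 = 9.81^-0.26 = 0.5523
D = 1.37 × 1179 × 101.0 × 0.5523 = 90101 m
   = 90.10 km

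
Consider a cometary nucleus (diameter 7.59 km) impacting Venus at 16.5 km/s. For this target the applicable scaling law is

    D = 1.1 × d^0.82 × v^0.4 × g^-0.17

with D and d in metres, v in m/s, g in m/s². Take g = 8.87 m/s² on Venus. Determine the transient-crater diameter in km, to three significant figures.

In SI units: d = 7590 m, v = 16500 m/s.
d^0.82 = 7590^0.82 = 1520
v^0.4 = 16500^0.4 = 48.64
g^-0.17 = 8.87^-0.17 = 0.6900
D = 1.1 × 1520 × 48.64 × 0.6900 = 56115 m
   = 56.11 km

D ≈ 56.1 km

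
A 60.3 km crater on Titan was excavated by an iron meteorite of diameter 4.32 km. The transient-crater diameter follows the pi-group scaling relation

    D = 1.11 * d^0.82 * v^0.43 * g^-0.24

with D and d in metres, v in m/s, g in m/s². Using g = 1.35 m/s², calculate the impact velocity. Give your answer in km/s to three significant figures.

v ≈ 14.2 km/s

Rearranging for v: v = [D / (1.11 · 4320^0.82 · 1.35^-0.24)]^(1/0.43).
D = 60300 m.
4320^0.82 = 957.4
1.35^-0.24 = 0.9305
Denominator = 1.11 × 957.4 × 0.9305 = 988.9
D / 988.9 = 60300 / 988.9 = 60.98
v = 60.98^(1/0.43) = 60.98^2.3256 = 14179 m/s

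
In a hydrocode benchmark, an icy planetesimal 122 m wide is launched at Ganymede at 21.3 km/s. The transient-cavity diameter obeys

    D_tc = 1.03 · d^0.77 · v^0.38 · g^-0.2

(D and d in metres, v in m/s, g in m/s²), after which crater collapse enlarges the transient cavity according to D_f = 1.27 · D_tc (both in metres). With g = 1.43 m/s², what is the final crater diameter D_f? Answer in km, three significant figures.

v = 21300 m/s.
d^0.77 = 122^0.77 = 40.41
v^0.38 = 21300^0.38 = 44.14
g^-0.2 = 1.43^-0.2 = 0.9310
D_tc = 1.03 × 40.41 × 44.14 × 0.9310 = 1710 m
D_f = 1.27 × 1710 = 2172 m
     = 2.172 km

D_f ≈ 2.17 km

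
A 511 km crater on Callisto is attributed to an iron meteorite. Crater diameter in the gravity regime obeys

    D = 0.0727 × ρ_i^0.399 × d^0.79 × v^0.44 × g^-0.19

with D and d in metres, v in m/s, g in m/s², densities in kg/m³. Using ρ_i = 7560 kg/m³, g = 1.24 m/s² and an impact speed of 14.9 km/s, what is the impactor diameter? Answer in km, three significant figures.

Rearranging for d: d = [D / (0.0727 · 7560^0.399 · 14900^0.44 · 1.24^-0.19)]^(1/0.79).
D = 511000 m.
7560^0.399 = 35.28
14900^0.44 = 68.58
1.24^-0.19 = 0.9600
Denominator = 0.0727 × 35.28 × 68.58 × 0.9600 = 168.9
D / 168.9 = 511000 / 168.9 = 3025
d = 3025^(1/0.79) = 3025^1.2658 = 25463 m

d ≈ 25.5 km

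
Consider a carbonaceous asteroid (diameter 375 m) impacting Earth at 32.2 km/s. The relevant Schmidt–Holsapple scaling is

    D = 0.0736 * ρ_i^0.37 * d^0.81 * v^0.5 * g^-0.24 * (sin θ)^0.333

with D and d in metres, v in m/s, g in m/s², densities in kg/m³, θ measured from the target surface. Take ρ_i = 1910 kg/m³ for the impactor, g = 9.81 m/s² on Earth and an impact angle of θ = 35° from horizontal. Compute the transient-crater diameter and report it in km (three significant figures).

D ≈ 12.6 km

In SI units: v = 32200 m/s.
ρ_i^0.37 = 1910^0.37 = 16.37
d^0.81 = 375^0.81 = 121.6
v^0.5 = 32200^0.5 = 179.4
g^-0.24 = 9.81^-0.24 = 0.5781
(sin 35°)^0.333 = 0.5736^0.333 = 0.8310
D = 0.0736 × 16.37 × 121.6 × 179.4 × 0.5781 × 0.8310 = 12627 m
   = 12.63 km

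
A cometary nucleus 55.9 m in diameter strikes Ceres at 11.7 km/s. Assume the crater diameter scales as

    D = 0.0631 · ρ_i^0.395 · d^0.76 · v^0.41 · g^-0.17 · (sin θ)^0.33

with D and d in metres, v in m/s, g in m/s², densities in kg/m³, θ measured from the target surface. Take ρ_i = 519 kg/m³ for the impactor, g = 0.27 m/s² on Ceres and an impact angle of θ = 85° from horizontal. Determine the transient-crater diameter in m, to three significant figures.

D ≈ 922 m

In SI units: v = 11700 m/s.
ρ_i^0.395 = 519^0.395 = 11.82
d^0.76 = 55.9^0.76 = 21.28
v^0.41 = 11700^0.41 = 46.55
g^-0.17 = 0.27^-0.17 = 1.249
(sin 85°)^0.33 = 0.9962^0.33 = 0.9987
D = 0.0631 × 11.82 × 21.28 × 46.55 × 1.249 × 0.9987 = 921.6 m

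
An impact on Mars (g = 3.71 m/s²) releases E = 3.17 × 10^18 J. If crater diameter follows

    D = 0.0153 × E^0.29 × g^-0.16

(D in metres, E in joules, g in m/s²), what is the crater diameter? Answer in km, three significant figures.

D ≈ 2.88 km

E^0.29 = (3.17 × 10^18)^0.29 = 2.319 × 10^5
g^-0.16 = 3.71^-0.16 = 0.8108
D = 0.0153 × 2.319 × 10^5 × 0.8108 = 2877 m
   = 2.877 km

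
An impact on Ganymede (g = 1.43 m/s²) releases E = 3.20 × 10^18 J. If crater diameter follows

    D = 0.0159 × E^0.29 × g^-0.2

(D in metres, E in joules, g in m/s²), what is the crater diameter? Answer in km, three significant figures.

E^0.29 = (3.20 × 10^18)^0.29 = 2.325 × 10^5
g^-0.2 = 1.43^-0.2 = 0.9310
D = 0.0159 × 2.325 × 10^5 × 0.9310 = 3442 m
   = 3.442 km

D ≈ 3.44 km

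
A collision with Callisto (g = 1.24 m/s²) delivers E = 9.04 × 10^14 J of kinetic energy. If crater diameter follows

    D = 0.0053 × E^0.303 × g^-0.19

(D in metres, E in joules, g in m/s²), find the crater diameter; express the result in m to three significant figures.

D ≈ 173 m

E^0.303 = (9.04 × 10^14)^0.303 = 3.402 × 10^4
g^-0.19 = 1.24^-0.19 = 0.9600
D = 0.0053 × 3.402 × 10^4 × 0.9600 = 173.1 m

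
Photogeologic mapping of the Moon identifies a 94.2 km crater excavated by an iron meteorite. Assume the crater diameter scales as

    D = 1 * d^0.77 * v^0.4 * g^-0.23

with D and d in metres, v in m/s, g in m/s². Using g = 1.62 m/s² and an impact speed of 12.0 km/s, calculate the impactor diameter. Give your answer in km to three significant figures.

d ≈ 25.3 km

Rearranging for d: d = [D / (1 · 12000^0.4 · 1.62^-0.23)]^(1/0.77).
D = 94200 m.
12000^0.4 = 42.82
1.62^-0.23 = 0.8950
Denominator = 1 × 42.82 × 0.8950 = 38.32
D / 38.32 = 94200 / 38.32 = 2458
d = 2458^(1/0.77) = 2458^1.2987 = 25313 m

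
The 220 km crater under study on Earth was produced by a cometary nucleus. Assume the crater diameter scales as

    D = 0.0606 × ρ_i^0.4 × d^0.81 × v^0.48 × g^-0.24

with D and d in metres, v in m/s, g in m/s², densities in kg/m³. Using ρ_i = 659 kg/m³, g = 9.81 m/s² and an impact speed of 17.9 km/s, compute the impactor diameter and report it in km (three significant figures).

Rearranging for d: d = [D / (0.0606 · 659^0.4 · 17900^0.48 · 9.81^-0.24)]^(1/0.81).
D = 220000 m.
659^0.4 = 13.41
17900^0.48 = 110.0
9.81^-0.24 = 0.5781
Denominator = 0.0606 × 13.41 × 110.0 × 0.5781 = 51.68
D / 51.68 = 220000 / 51.68 = 4257
d = 4257^(1/0.81) = 4257^1.2346 = 30234 m

d ≈ 30.2 km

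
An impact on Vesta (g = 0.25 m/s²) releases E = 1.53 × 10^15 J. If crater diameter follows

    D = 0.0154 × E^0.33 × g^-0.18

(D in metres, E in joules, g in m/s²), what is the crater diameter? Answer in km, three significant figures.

E^0.33 = (1.53 × 10^15)^0.33 = 1.026 × 10^5
g^-0.18 = 0.25^-0.18 = 1.283
D = 0.0154 × 1.026 × 10^5 × 1.283 = 2027 m
   = 2.027 km

D ≈ 2.03 km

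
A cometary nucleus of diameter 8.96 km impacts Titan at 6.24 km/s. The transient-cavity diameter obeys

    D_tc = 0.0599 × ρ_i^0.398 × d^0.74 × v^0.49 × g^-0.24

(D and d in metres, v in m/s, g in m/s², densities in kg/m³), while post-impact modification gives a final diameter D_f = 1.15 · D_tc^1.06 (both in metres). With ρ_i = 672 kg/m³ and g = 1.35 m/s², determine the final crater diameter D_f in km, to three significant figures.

In SI: d = 8960 m, v = 6240 m/s.
ρ_i^0.398 = 672^0.398 = 13.34
d^0.74 = 8960^0.74 = 840.8
v^0.49 = 6240^0.49 = 72.38
g^-0.24 = 1.35^-0.24 = 0.9305
D_tc = 0.0599 × 13.34 × 840.8 × 72.38 × 0.9305 = 45250 m
D_f = 1.15 × (45250)^1.06 = 99004 m
     = 99.00 km

D_f ≈ 99.0 km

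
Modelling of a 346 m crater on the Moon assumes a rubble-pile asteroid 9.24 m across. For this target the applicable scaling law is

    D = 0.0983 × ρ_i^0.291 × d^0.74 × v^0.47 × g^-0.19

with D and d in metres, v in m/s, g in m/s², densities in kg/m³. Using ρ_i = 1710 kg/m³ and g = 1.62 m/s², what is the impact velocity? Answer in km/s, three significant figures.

v ≈ 12.8 km/s

Rearranging for v: v = [D / (0.0983 · 1710^0.291 · 9.24^0.74 · 1.62^-0.19)]^(1/0.47).
1710^0.291 = 8.726
9.24^0.74 = 5.183
1.62^-0.19 = 0.9124
Denominator = 0.0983 × 8.726 × 5.183 × 0.9124 = 4.056
D / 4.056 = 346 / 4.056 = 85.31
v = 85.31^(1/0.47) = 85.31^2.1277 = 12841 m/s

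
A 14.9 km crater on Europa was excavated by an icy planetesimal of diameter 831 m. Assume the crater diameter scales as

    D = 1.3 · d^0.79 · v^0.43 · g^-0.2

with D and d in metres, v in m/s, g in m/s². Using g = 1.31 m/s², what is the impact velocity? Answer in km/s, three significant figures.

v ≈ 13.5 km/s

Rearranging for v: v = [D / (1.3 · 831^0.79 · 1.31^-0.2)]^(1/0.43).
D = 14900 m.
831^0.79 = 202.5
1.31^-0.2 = 0.9474
Denominator = 1.3 × 202.5 × 0.9474 = 249.4
D / 249.4 = 14900 / 249.4 = 59.74
v = 59.74^(1/0.43) = 59.74^2.3256 = 13517 m/s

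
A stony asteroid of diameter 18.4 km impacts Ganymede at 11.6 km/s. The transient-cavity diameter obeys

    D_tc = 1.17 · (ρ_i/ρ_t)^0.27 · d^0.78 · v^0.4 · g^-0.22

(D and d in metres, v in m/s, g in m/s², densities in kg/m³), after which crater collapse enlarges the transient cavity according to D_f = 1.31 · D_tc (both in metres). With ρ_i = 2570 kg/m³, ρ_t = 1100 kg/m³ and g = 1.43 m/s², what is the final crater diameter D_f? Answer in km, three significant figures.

D_f ≈ 160 km

In SI: d = 18400 m, v = 11600 m/s.
(ρ_i/ρ_t)^0.27 = (2570/1100)^0.27 = 1.257
d^0.78 = 18400^0.78 = 2121
v^0.4 = 11600^0.4 = 42.25
g^-0.22 = 1.43^-0.22 = 0.9243
D_tc = 1.17 × 1.257 × 2121 × 42.25 × 0.9243 = 1.218 × 10^5 m
D_f = 1.31 × 1.218 × 10^5 = 1.596 × 10^5 m
     = 159.6 km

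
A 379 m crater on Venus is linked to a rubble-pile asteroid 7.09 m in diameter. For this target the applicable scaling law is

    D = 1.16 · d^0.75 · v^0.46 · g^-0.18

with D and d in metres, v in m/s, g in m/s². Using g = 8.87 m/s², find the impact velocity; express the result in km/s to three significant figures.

v ≈ 28.2 km/s

Rearranging for v: v = [D / (1.16 · 7.09^0.75 · 8.87^-0.18)]^(1/0.46).
7.09^0.75 = 4.345
8.87^-0.18 = 0.6751
Denominator = 1.16 × 4.345 × 0.6751 = 3.403
D / 3.403 = 379 / 3.403 = 111.4
v = 111.4^(1/0.46) = 111.4^2.1739 = 28166 m/s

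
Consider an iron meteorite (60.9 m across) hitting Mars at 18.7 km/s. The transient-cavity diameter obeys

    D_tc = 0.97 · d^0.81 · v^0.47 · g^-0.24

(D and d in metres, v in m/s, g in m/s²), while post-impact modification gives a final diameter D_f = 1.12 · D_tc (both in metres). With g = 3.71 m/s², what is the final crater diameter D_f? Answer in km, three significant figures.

v = 18700 m/s.
d^0.81 = 60.9^0.81 = 27.90
v^0.47 = 18700^0.47 = 101.8
g^-0.24 = 3.71^-0.24 = 0.7300
D_tc = 0.97 × 27.90 × 101.8 × 0.7300 = 2011 m
D_f = 1.12 × 2011 = 2252 m
     = 2.252 km

D_f ≈ 2.25 km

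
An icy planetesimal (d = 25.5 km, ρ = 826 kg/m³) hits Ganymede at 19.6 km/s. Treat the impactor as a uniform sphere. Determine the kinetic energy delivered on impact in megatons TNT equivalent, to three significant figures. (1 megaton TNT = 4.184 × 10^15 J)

d = 25500 m; v = 19600 m/s.
Mass m = (π/6) ρ d³ = (π/6) × 826 × (25500)³ = 7.171 × 10^15 kg
E = ½ m v² = 0.5 × 7.171 × 10^15 × (19600)² = 1.377 × 10^24 J
   = 1.377 × 10^24 / 4.184×10^15 = 3.291 × 10^8 Mt

E ≈ 3.29 × 10^8 Mt TNT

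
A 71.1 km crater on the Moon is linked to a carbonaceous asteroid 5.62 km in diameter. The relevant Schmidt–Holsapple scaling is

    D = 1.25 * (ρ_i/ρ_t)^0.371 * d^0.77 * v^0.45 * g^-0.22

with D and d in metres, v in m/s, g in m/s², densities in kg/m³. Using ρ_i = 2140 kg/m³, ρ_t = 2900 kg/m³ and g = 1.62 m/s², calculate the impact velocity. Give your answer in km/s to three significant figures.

Rearranging for v: v = [D / (1.25 · (2140/2900)^0.371 · 5620^0.77 · 1.62^-0.22)]^(1/0.45).
D = 71100 m.
(2140/2900)^0.371 = 0.8934
5620^0.77 = 771.4
1.62^-0.22 = 0.8993
Denominator = 1.25 × 0.8934 × 771.4 × 0.8993 = 774.7
D / 774.7 = 71100 / 774.7 = 91.78
v = 91.78^(1/0.45) = 91.78^2.2222 = 22994 m/s

v ≈ 23.0 km/s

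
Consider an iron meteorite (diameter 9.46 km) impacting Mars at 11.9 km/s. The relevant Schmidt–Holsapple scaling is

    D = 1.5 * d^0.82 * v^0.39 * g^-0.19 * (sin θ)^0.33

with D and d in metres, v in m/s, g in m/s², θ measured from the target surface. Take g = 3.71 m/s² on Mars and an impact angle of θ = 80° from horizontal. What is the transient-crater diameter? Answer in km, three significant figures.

D ≈ 82.3 km

In SI units: d = 9460 m, v = 11900 m/s.
d^0.82 = 9460^0.82 = 1821
v^0.39 = 11900^0.39 = 38.86
g^-0.19 = 3.71^-0.19 = 0.7795
(sin 80°)^0.33 = 0.9848^0.33 = 0.9950
D = 1.5 × 1821 × 38.86 × 0.7795 × 0.9950 = 82327 m
   = 82.33 km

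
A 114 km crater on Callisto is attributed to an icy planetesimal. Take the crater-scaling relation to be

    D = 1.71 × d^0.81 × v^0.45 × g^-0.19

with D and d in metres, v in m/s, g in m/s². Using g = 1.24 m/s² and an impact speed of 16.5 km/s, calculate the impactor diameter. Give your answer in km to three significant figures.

d ≈ 4.31 km

Rearranging for d: d = [D / (1.71 · 16500^0.45 · 1.24^-0.19)]^(1/0.81).
D = 114000 m.
16500^0.45 = 79.04
1.24^-0.19 = 0.9600
Denominator = 1.71 × 79.04 × 0.9600 = 129.8
D / 129.8 = 114000 / 129.8 = 878.3
d = 878.3^(1/0.81) = 878.3^1.2346 = 4307 m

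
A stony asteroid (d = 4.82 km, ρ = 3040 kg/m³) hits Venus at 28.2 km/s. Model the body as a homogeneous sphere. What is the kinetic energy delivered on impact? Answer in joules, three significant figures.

E ≈ 7.09 × 10^22 J

d = 4820 m; v = 28200 m/s.
Mass m = (π/6) ρ d³ = (π/6) × 3040 × (4820)³ = 1.782 × 10^14 kg
E = ½ m v² = 0.5 × 1.782 × 10^14 × (28200)² = 7.086 × 10^22 J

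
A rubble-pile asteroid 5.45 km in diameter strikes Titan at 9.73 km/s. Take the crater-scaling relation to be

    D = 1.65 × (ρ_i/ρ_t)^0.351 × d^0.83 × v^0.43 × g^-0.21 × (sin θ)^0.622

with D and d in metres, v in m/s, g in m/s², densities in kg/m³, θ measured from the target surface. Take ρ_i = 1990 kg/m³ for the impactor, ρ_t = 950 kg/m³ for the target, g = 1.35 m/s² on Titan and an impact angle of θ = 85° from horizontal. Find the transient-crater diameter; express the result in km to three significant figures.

D ≈ 131 km

In SI units: d = 5450 m, v = 9730 m/s.
(ρ_i/ρ_t)^0.351 = (1990/950)^0.351 = 1.296
d^0.83 = 5450^0.83 = 1262
v^0.43 = 9730^0.43 = 51.87
g^-0.21 = 1.35^-0.21 = 0.9389
(sin 85°)^0.622 = 0.9962^0.622 = 0.9976
D = 1.65 × 1.296 × 1262 × 51.87 × 0.9389 × 0.9976 = 1.311 × 10^5 m
   = 131.1 km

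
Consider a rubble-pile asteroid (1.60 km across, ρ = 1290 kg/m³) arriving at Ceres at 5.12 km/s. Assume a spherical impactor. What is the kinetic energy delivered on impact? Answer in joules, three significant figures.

d = 1600 m; v = 5120 m/s.
Mass m = (π/6) ρ d³ = (π/6) × 1290 × (1600)³ = 2.767 × 10^12 kg
E = ½ m v² = 0.5 × 2.767 × 10^12 × (5120)² = 3.627 × 10^19 J

E ≈ 3.63 × 10^19 J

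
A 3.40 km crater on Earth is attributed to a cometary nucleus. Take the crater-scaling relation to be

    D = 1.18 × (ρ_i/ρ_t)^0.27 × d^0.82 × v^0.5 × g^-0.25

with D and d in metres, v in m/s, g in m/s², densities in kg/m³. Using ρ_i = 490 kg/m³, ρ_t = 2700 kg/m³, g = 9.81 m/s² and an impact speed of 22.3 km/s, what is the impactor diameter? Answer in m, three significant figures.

d ≈ 130 m

Rearranging for d: d = [D / (1.18 · (490/2700)^0.27 · 22300^0.5 · 9.81^-0.25)]^(1/0.82).
D = 3400 m.
(490/2700)^0.27 = 0.6308
22300^0.5 = 149.3
9.81^-0.25 = 0.5650
Denominator = 1.18 × 0.6308 × 149.3 × 0.5650 = 62.79
D / 62.79 = 3400 / 62.79 = 54.15
d = 54.15^(1/0.82) = 54.15^1.2195 = 130.1 m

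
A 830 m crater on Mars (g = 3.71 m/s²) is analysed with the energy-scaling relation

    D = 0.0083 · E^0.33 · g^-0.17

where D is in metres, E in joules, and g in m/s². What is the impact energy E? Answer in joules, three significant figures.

E ≈ 2.79 × 10^15 J

Rearranging: E = [D / (0.0083 · g^-0.17)]^(1/0.33).
g^-0.17 = 3.71^-0.17 = 0.8002
D / (0.0083 × 0.8002) = 830 / (6.642 × 10^-3) = 1.250 × 10^5
E = (1.250 × 10^5)^3.0303 = 2.787 × 10^15 J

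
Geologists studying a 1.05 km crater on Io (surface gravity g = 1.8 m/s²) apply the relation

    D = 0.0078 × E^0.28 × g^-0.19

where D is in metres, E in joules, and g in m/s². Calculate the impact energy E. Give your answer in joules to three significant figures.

Rearranging: E = [D / (0.0078 · g^-0.19)]^(1/0.28).
D = 1050 m.
g^-0.19 = 1.8^-0.19 = 0.8943
D / (0.0078 × 0.8943) = 1050 / (6.976 × 10^-3) = 1.505 × 10^5
E = (1.505 × 10^5)^3.5714 = 3.098 × 10^18 J

E ≈ 3.10 × 10^18 J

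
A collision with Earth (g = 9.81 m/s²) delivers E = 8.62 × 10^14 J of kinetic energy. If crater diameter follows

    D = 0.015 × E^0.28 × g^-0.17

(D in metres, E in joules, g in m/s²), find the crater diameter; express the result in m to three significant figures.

D ≈ 155 m

E^0.28 = (8.62 × 10^14)^0.28 = 1.520 × 10^4
g^-0.17 = 9.81^-0.17 = 0.6783
D = 0.015 × 1.520 × 10^4 × 0.6783 = 154.7 m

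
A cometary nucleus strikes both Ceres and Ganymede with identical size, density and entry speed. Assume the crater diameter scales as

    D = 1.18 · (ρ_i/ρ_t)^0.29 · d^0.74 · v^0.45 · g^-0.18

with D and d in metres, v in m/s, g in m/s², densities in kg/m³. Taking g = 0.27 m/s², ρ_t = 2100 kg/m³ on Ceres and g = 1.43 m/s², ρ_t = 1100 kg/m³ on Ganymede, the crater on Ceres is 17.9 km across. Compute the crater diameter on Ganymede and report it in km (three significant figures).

The impactor-only factors (d, v, ρ_i) cancel in the ratio, leaving D_Ganymede/D_Ceres = (g_Ganymede/g_Ceres)^-0.18 · (ρ_t,Ceres/ρ_t,Ganymede)^0.29.
(1.43/0.27)^-0.18 = 5.296^-0.18 = 0.7408
(2100/1100)^0.29 = 1.909^0.29 = 1.206
Ratio = 0.7408 × 1.206 = 0.8934
D_Ganymede = 0.8934 × 17.9 km = 16.0 km

D ≈ 16.0 km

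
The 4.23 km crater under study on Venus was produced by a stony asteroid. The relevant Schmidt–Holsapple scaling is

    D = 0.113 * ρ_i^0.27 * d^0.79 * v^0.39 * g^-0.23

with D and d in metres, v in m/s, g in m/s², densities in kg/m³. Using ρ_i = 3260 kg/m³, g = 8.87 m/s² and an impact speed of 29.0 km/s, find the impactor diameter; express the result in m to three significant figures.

d ≈ 458 m

Rearranging for d: d = [D / (0.113 · 3260^0.27 · 29000^0.39 · 8.87^-0.23)]^(1/0.79).
D = 4230 m.
3260^0.27 = 8.883
29000^0.39 = 55.00
8.87^-0.23 = 0.6053
Denominator = 0.113 × 8.883 × 55.00 × 0.6053 = 33.42
D / 33.42 = 4230 / 33.42 = 126.6
d = 126.6^(1/0.79) = 126.6^1.2658 = 458.4 m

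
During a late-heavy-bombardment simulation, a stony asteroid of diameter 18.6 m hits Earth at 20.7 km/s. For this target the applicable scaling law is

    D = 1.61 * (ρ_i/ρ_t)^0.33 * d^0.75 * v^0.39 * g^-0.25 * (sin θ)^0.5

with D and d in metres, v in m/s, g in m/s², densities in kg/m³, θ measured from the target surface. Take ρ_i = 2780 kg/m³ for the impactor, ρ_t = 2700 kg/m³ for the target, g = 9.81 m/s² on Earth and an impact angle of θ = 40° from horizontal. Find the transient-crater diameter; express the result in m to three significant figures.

In SI units: v = 20700 m/s.
(ρ_i/ρ_t)^0.33 = (2780/2700)^0.33 = 1.010
d^0.75 = 18.6^0.75 = 8.956
v^0.39 = 20700^0.39 = 48.22
g^-0.25 = 9.81^-0.25 = 0.5650
(sin 40°)^0.5 = 0.6428^0.5 = 0.8017
D = 1.61 × 1.010 × 8.956 × 48.22 × 0.5650 × 0.8017 = 318.1 m

D ≈ 318 m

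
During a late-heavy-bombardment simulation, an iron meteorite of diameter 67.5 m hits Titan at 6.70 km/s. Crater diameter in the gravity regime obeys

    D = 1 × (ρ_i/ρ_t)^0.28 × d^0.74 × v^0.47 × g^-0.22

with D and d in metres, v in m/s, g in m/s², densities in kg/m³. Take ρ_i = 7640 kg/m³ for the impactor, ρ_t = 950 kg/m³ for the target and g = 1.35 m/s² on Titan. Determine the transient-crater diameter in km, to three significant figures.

In SI units: v = 6700 m/s.
(ρ_i/ρ_t)^0.28 = (7640/950)^0.28 = 1.793
d^0.74 = 67.5^0.74 = 22.58
v^0.47 = 6700^0.47 = 62.84
g^-0.22 = 1.35^-0.22 = 0.9361
D = 1 × 1.793 × 22.58 × 62.84 × 0.9361 = 2382 m
   = 2.382 km

D ≈ 2.38 km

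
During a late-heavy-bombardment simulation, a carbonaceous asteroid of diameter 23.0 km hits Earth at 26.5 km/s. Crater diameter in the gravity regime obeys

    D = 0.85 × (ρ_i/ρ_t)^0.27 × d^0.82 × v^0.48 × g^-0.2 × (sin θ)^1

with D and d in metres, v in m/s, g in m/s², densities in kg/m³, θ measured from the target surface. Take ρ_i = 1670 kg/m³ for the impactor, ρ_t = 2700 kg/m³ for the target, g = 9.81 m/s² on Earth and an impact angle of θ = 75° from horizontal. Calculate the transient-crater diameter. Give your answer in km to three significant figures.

In SI units: d = 23000 m, v = 26500 m/s.
(ρ_i/ρ_t)^0.27 = (1670/2700)^0.27 = 0.8783
d^0.82 = 23000^0.82 = 3772
v^0.48 = 26500^0.48 = 132.8
g^-0.2 = 9.81^-0.2 = 0.6334
(sin 75°)^1 = 0.9659^1 = 0.9659
D = 0.85 × 0.8783 × 3772 × 132.8 × 0.6334 × 0.9659 = 2.288 × 10^5 m
   = 228.8 km

D ≈ 229 km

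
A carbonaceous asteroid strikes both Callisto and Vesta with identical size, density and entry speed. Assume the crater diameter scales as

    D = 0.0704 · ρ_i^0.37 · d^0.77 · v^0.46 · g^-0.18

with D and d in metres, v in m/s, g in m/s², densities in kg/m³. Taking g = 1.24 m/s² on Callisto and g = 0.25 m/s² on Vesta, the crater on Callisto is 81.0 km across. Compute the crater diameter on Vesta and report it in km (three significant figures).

D ≈ 108 km

All impactor-dependent factors cancel in the ratio, leaving D_Vesta/D_Callisto = (g_Vesta/g_Callisto)^-0.18.
(0.25/1.24)^-0.18 = 0.2016^-0.18 = 1.334
D_Vesta = 1.334 × 81.0 km = 108 km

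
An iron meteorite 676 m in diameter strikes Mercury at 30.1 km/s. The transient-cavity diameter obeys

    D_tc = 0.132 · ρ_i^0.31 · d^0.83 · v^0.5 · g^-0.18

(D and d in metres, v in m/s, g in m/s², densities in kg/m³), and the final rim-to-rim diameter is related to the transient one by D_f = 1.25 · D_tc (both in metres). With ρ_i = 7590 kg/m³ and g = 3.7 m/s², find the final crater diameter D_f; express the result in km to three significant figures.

v = 30100 m/s.
ρ_i^0.31 = 7590^0.31 = 15.95
d^0.83 = 676^0.83 = 223.3
v^0.5 = 30100^0.5 = 173.5
g^-0.18 = 3.7^-0.18 = 0.7902
D_tc = 0.132 × 15.95 × 223.3 × 173.5 × 0.7902 = 64460 m
D_f = 1.25 × 64460 = 80575 m
     = 80.58 km

D_f ≈ 80.6 km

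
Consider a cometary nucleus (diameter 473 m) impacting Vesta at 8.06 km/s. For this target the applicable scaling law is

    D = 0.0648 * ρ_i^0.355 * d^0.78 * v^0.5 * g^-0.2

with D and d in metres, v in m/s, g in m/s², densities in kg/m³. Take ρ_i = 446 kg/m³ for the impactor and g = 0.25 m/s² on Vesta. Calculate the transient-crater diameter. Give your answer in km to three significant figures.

D ≈ 8.17 km

In SI units: v = 8060 m/s.
ρ_i^0.355 = 446^0.355 = 8.720
d^0.78 = 473^0.78 = 122.0
v^0.5 = 8060^0.5 = 89.78
g^-0.2 = 0.25^-0.2 = 1.320
D = 0.0648 × 8.720 × 122.0 × 89.78 × 1.320 = 8170 m
   = 8.170 km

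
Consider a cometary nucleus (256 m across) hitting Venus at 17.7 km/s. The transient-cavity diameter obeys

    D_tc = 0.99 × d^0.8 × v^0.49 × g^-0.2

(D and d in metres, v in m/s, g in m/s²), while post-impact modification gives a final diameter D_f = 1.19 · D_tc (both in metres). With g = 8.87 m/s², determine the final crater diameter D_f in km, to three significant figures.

D_f ≈ 7.76 km

v = 17700 m/s.
d^0.8 = 256^0.8 = 84.45
v^0.49 = 17700^0.49 = 120.6
g^-0.2 = 8.87^-0.2 = 0.6463
D_tc = 0.99 × 84.45 × 120.6 × 0.6463 = 6517 m
D_f = 1.19 × 6517 = 7755 m
     = 7.755 km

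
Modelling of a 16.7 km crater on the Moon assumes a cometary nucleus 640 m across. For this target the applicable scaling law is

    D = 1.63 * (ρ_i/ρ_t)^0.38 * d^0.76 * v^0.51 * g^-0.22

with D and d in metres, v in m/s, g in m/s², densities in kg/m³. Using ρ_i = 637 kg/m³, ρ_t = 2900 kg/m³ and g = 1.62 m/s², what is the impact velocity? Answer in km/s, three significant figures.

v ≈ 18.3 km/s

Rearranging for v: v = [D / (1.63 · (637/2900)^0.38 · 640^0.76 · 1.62^-0.22)]^(1/0.51).
D = 16700 m.
(637/2900)^0.38 = 0.5622
640^0.76 = 135.7
1.62^-0.22 = 0.8993
Denominator = 1.63 × 0.5622 × 135.7 × 0.8993 = 111.8
D / 111.8 = 16700 / 111.8 = 149.4
v = 149.4^(1/0.51) = 149.4^1.9608 = 18343 m/s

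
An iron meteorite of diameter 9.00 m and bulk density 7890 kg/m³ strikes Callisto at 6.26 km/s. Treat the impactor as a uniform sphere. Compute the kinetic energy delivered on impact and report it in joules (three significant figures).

E ≈ 5.90 × 10^13 J

v = 6260 m/s.
Mass m = (π/6) ρ d³ = (π/6) × 7890 × (9)³ = 3.012 × 10^6 kg
E = ½ m v² = 0.5 × 3.012 × 10^6 × (6260)² = 5.902 × 10^13 J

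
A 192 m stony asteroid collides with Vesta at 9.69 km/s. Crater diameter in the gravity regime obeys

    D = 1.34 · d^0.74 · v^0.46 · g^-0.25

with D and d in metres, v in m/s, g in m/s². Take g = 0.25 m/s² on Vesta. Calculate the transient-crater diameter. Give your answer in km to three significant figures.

D ≈ 6.32 km

In SI units: v = 9690 m/s.
d^0.74 = 192^0.74 = 48.94
v^0.46 = 9690^0.46 = 68.19
g^-0.25 = 0.25^-0.25 = 1.414
D = 1.34 × 48.94 × 68.19 × 1.414 = 6323 m
   = 6.323 km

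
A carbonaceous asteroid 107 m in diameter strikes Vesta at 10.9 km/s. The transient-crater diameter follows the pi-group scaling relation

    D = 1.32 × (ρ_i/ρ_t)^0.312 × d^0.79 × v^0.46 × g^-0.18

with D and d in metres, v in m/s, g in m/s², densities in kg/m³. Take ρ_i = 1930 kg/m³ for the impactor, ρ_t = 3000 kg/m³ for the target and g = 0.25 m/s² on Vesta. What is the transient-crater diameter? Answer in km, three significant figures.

D ≈ 4.26 km

In SI units: v = 10900 m/s.
(ρ_i/ρ_t)^0.312 = (1930/3000)^0.312 = 0.8714
d^0.79 = 107^0.79 = 40.11
v^0.46 = 10900^0.46 = 71.98
g^-0.18 = 0.25^-0.18 = 1.283
D = 1.32 × 0.8714 × 40.11 × 71.98 × 1.283 = 4261 m
   = 4.261 km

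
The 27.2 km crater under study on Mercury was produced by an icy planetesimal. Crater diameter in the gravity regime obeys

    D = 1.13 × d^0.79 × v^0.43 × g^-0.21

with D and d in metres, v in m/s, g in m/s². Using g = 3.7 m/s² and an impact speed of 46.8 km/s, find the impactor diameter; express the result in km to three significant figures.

Rearranging for d: d = [D / (1.13 · 46800^0.43 · 3.7^-0.21)]^(1/0.79).
D = 27200 m.
46800^0.43 = 101.9
3.7^-0.21 = 0.7598
Denominator = 1.13 × 101.9 × 0.7598 = 87.49
D / 87.49 = 27200 / 87.49 = 310.9
d = 310.9^(1/0.79) = 310.9^1.2658 = 1429 m

d ≈ 1.43 km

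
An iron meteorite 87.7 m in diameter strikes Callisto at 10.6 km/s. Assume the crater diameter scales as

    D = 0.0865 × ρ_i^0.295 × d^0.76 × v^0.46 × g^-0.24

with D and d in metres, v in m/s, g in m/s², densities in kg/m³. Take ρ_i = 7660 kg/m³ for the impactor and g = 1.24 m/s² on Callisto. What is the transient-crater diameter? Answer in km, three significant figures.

In SI units: v = 10600 m/s.
ρ_i^0.295 = 7660^0.295 = 13.99
d^0.76 = 87.7^0.76 = 29.97
v^0.46 = 10600^0.46 = 71.06
g^-0.24 = 1.24^-0.24 = 0.9497
D = 0.0865 × 13.99 × 29.97 × 71.06 × 0.9497 = 2448 m
   = 2.448 km

D ≈ 2.45 km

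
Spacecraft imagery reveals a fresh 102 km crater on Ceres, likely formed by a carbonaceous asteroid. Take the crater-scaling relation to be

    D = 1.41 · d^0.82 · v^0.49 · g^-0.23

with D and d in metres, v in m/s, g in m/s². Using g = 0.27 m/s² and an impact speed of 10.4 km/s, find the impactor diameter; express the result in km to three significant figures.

d ≈ 2.32 km

Rearranging for d: d = [D / (1.41 · 10400^0.49 · 0.27^-0.23)]^(1/0.82).
D = 102000 m.
10400^0.49 = 92.97
0.27^-0.23 = 1.351
Denominator = 1.41 × 92.97 × 1.351 = 177.1
D / 177.1 = 102000 / 177.1 = 575.9
d = 575.9^(1/0.82) = 575.9^1.2195 = 2324 m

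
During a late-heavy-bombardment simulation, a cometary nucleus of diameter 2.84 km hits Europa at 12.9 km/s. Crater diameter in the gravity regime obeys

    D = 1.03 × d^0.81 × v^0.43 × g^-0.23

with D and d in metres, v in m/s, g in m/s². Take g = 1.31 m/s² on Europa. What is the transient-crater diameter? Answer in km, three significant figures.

In SI units: d = 2840 m, v = 12900 m/s.
d^0.81 = 2840^0.81 = 626.9
v^0.43 = 12900^0.43 = 58.55
g^-0.23 = 1.31^-0.23 = 0.9398
D = 1.03 × 626.9 × 58.55 × 0.9398 = 35530 m
   = 35.53 km

D ≈ 35.5 km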